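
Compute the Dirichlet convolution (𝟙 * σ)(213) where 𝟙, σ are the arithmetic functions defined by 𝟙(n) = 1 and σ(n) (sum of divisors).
(𝟙 * σ)(213) = 365

Divisors of 213: [1, 3, 71, 213]. For each d | 213:
  d = 1: 𝟙(1) · σ(213/1) = 1 · 288 = 288
  d = 3: 𝟙(3) · σ(213/3) = 1 · 72 = 72
  d = 71: 𝟙(71) · σ(213/71) = 1 · 4 = 4
  d = 213: 𝟙(213) · σ(213/213) = 1 · 1 = 1
Summing: (𝟙 * σ)(213) = 288 + 72 + 4 + 1 = 365.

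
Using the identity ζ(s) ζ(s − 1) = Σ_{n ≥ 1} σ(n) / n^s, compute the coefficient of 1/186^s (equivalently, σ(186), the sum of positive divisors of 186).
σ(186) = 384

In the product (Σ m^0/m^s)(Σ k / k^s) = Σ (Σ_{d | n} d) / n^s, the coefficient of 1/n^s is σ(n) = Σ_{d | n} d. For n = 186, divisors are [1, 2, 3, 6, 31, 62, 93, 186]; summing: σ(186) = 384.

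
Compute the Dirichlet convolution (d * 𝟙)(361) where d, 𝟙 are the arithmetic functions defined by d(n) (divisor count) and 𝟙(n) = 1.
(d * 𝟙)(361) = 6

Divisors of 361: [1, 19, 361]. For each d | 361:
  d = 1: d(1) · 𝟙(361/1) = 1 · 1 = 1
  d = 19: d(19) · 𝟙(361/19) = 2 · 1 = 2
  d = 361: d(361) · 𝟙(361/361) = 3 · 1 = 3
Summing: (d * 𝟙)(361) = 1 + 2 + 3 = 6.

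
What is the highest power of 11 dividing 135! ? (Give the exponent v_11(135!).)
v_11(135!) = 13

Legendre's formula: v_p(n!) = Σ_{k ≥ 1} ⌊n / p^k⌋. For p = 11, n = 135, the terms are:
  ⌊135/11^1⌋ = ⌊135/11⌋ = 12
  ⌊135/11^2⌋ = ⌊135/121⌋ = 1
(the next term ⌊135/11^3⌋ = 0, terminating the sum). Summing: v_11(135!) = 12 + 1 = 13.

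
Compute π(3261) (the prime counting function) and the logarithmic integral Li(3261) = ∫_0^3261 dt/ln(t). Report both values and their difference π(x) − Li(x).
π(3261) = 461;  Li(3261) ≈ 475.19;  π(x) − Li(x) ≈ -14.19.

Direct count of primes ≤ 3261 gives π(3261) = 461. Numerical evaluation of the logarithmic integral gives Li(3261) ≈ 475.19. The difference π(x) − Li(x) ≈ -14.19 is typically negative for small/moderate x (Li(x) overestimates), though Littlewood's theorem shows this sign changes infinitely often.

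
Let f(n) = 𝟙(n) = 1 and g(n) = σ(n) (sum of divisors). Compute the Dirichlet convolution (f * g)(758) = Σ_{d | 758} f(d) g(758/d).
(𝟙 * σ)(758) = 1524

Divisors of 758: [1, 2, 379, 758]. For each d | 758:
  d = 1: 𝟙(1) · σ(758/1) = 1 · 1140 = 1140
  d = 2: 𝟙(2) · σ(758/2) = 1 · 380 = 380
  d = 379: 𝟙(379) · σ(758/379) = 1 · 3 = 3
  d = 758: 𝟙(758) · σ(758/758) = 1 · 1 = 1
Summing: (𝟙 * σ)(758) = 1140 + 380 + 3 + 1 = 1524.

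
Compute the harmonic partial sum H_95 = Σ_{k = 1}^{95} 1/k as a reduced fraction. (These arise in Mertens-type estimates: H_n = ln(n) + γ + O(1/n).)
H_95 = 3691835092344109255246562280652279367381/718766754945489455304472257065075294400

Direct summation: H_95 = 1 + 1/2 + ... + 1/95. The least common denominator is lcm(1, ..., 95) = 718766754945489455304472257065075294400; over this denominator the numerator is 718766754945489455304472257065075294400 + 359383377472744727652236128532537647200 + 239588918315163151768157419021691764800 + 179691688736372363826118064266268823600 + 143753350989097891060894451413015058880 + 119794459157581575884078709510845882400 + 102680964992212779329210322437867899200 + 89845844368186181913059032133134411800 + 79862972771721050589385806340563921600 + 71876675494548945530447225706507529440 + 65342432267771768664042932460461390400 + 59897229578790787942039354755422941200 + 55289750380422265792651712081928868800 + 51340482496106389664605161218933949600 + 47917783663032630353631483804338352960 + 44922922184093090956529516066567205900 + 42280397349734673841439544533239723200 + 39931486385860525294692903170281960800 + 37829829207657339752866960898161857600 + 35938337747274472765223612853253764720 + 34226988330737593109736774145955966400 + 32671216133885884332021466230230695200 + 31250728475890845882803141611525012800 + 29948614789395393971019677377711470600 + 28750670197819578212178890282603011776 + 27644875190211132896325856040964434400 + 26620990923907016863128602113521307200 + 25670241248053194832302580609466974800 + 24785060515361705355326629553968113600 + 23958891831516315176815741902169176480 + 23186024353080305009821685711776622400 + 22461461092046545478264758033283602950 + 21780810755923922888014310820153796800 + 21140198674867336920719772266619861600 + 20536192998442555865842064487573579840 + 19965743192930262647346451585140980400 + 19426128512040255548769520461218251200 + 18914914603828669876433480449080928800 + 18429916793474088597550570693976289600 + 17969168873637236382611806426626882360 + 17530896462085108665962737977196958400 + 17113494165368796554868387072977983200 + 16715505928964871053592378071280820800 + 16335608066942942166010733115115347600 + 15972594554344210117877161268112784320 + 15625364237945422941401570805762506400 + 15292909679691265006478133129044155200 + 14974307394697696985509838688855735300 + 14668709284601825618458617491123985600 + 14375335098909789106089445141301505888 + 14093465783244891280479848177746574400 + 13822437595105566448162928020482217200 + 13561636885763951986876835038963684800 + 13310495461953508431564301056760653600 + 13068486453554353732808586492092278080 + 12835120624026597416151290304733487400 + 12609943069219113250955653632720619200 + 12392530257680852677663314776984056800 + 12182487371957448394991055204492801600 + 11979445915758157588407870951084588240 + 11783061556483433693515938640411070400 + 11593012176540152504910842855888311200 + 11408996110245864369912258048651988800 + 11230730546023272739132379016641801475 + 11057950076084453158530342416385773760 + 10890405377961961444007155410076898400 + 10727862014111782914992123239777243200 + 10570099337433668460359886133309930800 + 10416909491963615294267713870508337600 + 10268096499221277932921032243786789920 + 10123475421767457116964397986832046400 + 9982871596465131323673225792570490200 + 9846119930760129524718798041987332800 + 9713064256020127774384760230609125600 + 9583556732606526070726296760867670592 + 9457457301914334938216740224540464400 + 9334633181110252666291847494351627200 + 9214958396737044298775285346988144800 + 9098313353740372851955345026140193600 + 8984584436818618191305903213313441180 + 8873663641302338954376200704507102400 + 8765448231042554332981368988598479200 + 8659840421029993437403280205603316800 + 8556747082684398277434193536488991600 + 8456079469946934768287908906647944640 + 8357752964482435526796189035640410400 + 8261686838453901785108876517989371200 + 8167804033471471083005366557557673800 + 8076030954443701744994070304101969600 + 7986297277172105058938580634056392160 + 7898535768631752256093101725989838400 + 7812682118972711470700785402881253200 + 7728674784360101669940561903925540800 + 7646454839845632503239066564522077600 + 7565965841531467950573392179632371520 = 3691835092344109255246562280652279367381, so H_95 = 3691835092344109255246562280652279367381/718766754945489455304472257065075294400 (already in lowest terms) ≈ 5.13635. (The PNT-adjacent estimate ln(95) + γ ≈ 5.13109 matches within O(1/n).)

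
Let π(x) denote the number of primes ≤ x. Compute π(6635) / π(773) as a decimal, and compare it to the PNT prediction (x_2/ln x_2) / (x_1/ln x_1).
π(6635)/π(773) = 855/137 ≈ 6.2409;  PNT prediction ≈ 6.4865.

π(773) = 137 and π(6635) = 855, so π(6635)/π(773) ≈ 6.2409. The PNT-predicted ratio is (6635/ln(6635)) / (773/ln(773)) ≈ 6.4865. The two agree to within a few percent, as expected.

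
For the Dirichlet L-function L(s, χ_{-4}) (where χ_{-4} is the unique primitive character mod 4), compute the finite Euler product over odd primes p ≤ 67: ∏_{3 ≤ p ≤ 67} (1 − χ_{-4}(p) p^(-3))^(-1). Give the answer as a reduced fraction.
∏ = 497044101252700953274063170881740849527845657594881/512972994773739111227016105418519405174088647311360

The odd primes p ≤ 67 are [3, 5, 7, 11, 13, 17, 19, 23, 29, 31, 37, 41, 43, 47, 53, 59, 61, 67]. For each, χ(p) = 1 if p ≡ 1 mod 4, χ(p) = −1 if p ≡ 3 mod 4. Taking (1 − χ(p)/p^3)^(-1) = p^3/(p^3 − χ(p)): (1 − (-1)/3^3)^(-1) · (1 − (1)/5^3)^(-1) · (1 − (-1)/7^3)^(-1) · (1 − (-1)/11^3)^(-1) · (1 − (1)/13^3)^(-1) · (1 − (1)/17^3)^(-1) · (1 − (-1)/19^3)^(-1) · (1 − (-1)/23^3)^(-1) · (1 − (1)/29^3)^(-1) · (1 − (-1)/31^3)^(-1) · (1 − (1)/37^3)^(-1) · (1 − (1)/41^3)^(-1) · (1 − (-1)/43^3)^(-1) · (1 − (-1)/47^3)^(-1) · (1 − (1)/53^3)^(-1) · (1 − (-1)/59^3)^(-1) · (1 − (1)/61^3)^(-1) · (1 − (-1)/67^3)^(-1) = 497044101252700953274063170881740849527845657594881/512972994773739111227016105418519405174088647311360.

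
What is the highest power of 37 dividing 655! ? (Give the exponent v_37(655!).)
v_37(655!) = 17

Legendre's formula: v_p(n!) = Σ_{k ≥ 1} ⌊n / p^k⌋. For p = 37, n = 655, the terms are:
  ⌊655/37^1⌋ = ⌊655/37⌋ = 17
(the next term ⌊655/37^2⌋ = 0, terminating the sum). Summing: v_37(655!) = 17 = 17.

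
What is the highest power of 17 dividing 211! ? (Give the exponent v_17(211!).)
v_17(211!) = 12

Legendre's formula: v_p(n!) = Σ_{k ≥ 1} ⌊n / p^k⌋. For p = 17, n = 211, the terms are:
  ⌊211/17^1⌋ = ⌊211/17⌋ = 12
(the next term ⌊211/17^2⌋ = 0, terminating the sum). Summing: v_17(211!) = 12 = 12.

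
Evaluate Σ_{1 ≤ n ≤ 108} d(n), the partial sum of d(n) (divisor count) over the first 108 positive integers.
Σ_{n ≤ 108} d(n) = 528

Compute d(n) for each 1 ≤ n ≤ 108: d(1) = 1, d(2) = 2, d(3) = 2, d(4) = 3, d(5) = 2, d(6) = 4, d(7) = 2, d(8) = 4, d(9) = 3, d(10) = 4, d(11) = 2, d(12) = 6, d(13) = 2, d(14) = 4, d(15) = 4, d(16) = 5, d(17) = 2, d(18) = 6, d(19) = 2, d(20) = 6, d(21) = 4, d(22) = 4, d(23) = 2, d(24) = 8, d(25) = 3, d(26) = 4, d(27) = 4, d(28) = 6, d(29) = 2, d(30) = 8, d(31) = 2, d(32) = 6, d(33) = 4, d(34) = 4, d(35) = 4, d(36) = 9, d(37) = 2, d(38) = 4, d(39) = 4, d(40) = 8, d(41) = 2, d(42) = 8, d(43) = 2, d(44) = 6, d(45) = 6, d(46) = 4, d(47) = 2, d(48) = 10, d(49) = 3, d(50) = 6, d(51) = 4, d(52) = 6, d(53) = 2, d(54) = 8, d(55) = 4, d(56) = 8, d(57) = 4, d(58) = 4, d(59) = 2, d(60) = 12, d(61) = 2, d(62) = 4, d(63) = 6, d(64) = 7, d(65) = 4, d(66) = 8, d(67) = 2, d(68) = 6, d(69) = 4, d(70) = 8, d(71) = 2, d(72) = 12, d(73) = 2, d(74) = 4, d(75) = 6, d(76) = 6, d(77) = 4, d(78) = 8, d(79) = 2, d(80) = 10, d(81) = 5, d(82) = 4, d(83) = 2, d(84) = 12, d(85) = 4, d(86) = 4, d(87) = 4, d(88) = 8, d(89) = 2, d(90) = 12, d(91) = 4, d(92) = 6, d(93) = 4, d(94) = 4, d(95) = 4, d(96) = 12, d(97) = 2, d(98) = 6, d(99) = 6, d(100) = 9, d(101) = 2, d(102) = 8, d(103) = 2, d(104) = 8, d(105) = 8, d(106) = 4, d(107) = 2, d(108) = 12. Summing all 108 values: 528. (Dirichlet's divisor formula: Σ_{n ≤ x} d(n) = x ln(x) + (2γ − 1) x + O(√x). For x = 108, the asymptotic estimate is ≈ 522.35.)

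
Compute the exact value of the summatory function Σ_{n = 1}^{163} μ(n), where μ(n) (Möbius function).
Σ_{n ≤ 163} μ(n) = 0

Compute μ(n) for each 1 ≤ n ≤ 163: μ(1) = 1, μ(2) = -1, μ(3) = -1, μ(4) = 0, μ(5) = -1, μ(6) = 1, μ(7) = -1, μ(8) = 0, μ(9) = 0, μ(10) = 1, μ(11) = -1, μ(12) = 0, μ(13) = -1, μ(14) = 1, μ(15) = 1, μ(16) = 0, μ(17) = -1, μ(18) = 0, μ(19) = -1, μ(20) = 0, μ(21) = 1, μ(22) = 1, μ(23) = -1, μ(24) = 0, μ(25) = 0, μ(26) = 1, μ(27) = 0, μ(28) = 0, μ(29) = -1, μ(30) = -1, μ(31) = -1, μ(32) = 0, μ(33) = 1, μ(34) = 1, μ(35) = 1, μ(36) = 0, μ(37) = -1, μ(38) = 1, μ(39) = 1, μ(40) = 0, μ(41) = -1, μ(42) = -1, μ(43) = -1, μ(44) = 0, μ(45) = 0, μ(46) = 1, μ(47) = -1, μ(48) = 0, μ(49) = 0, μ(50) = 0, μ(51) = 1, μ(52) = 0, μ(53) = -1, μ(54) = 0, μ(55) = 1, μ(56) = 0, μ(57) = 1, μ(58) = 1, μ(59) = -1, μ(60) = 0, μ(61) = -1, μ(62) = 1, μ(63) = 0, μ(64) = 0, μ(65) = 1, μ(66) = -1, μ(67) = -1, μ(68) = 0, μ(69) = 1, μ(70) = -1, μ(71) = -1, μ(72) = 0, μ(73) = -1, μ(74) = 1, μ(75) = 0, μ(76) = 0, μ(77) = 1, μ(78) = -1, μ(79) = -1, μ(80) = 0, μ(81) = 0, μ(82) = 1, μ(83) = -1, μ(84) = 0, μ(85) = 1, μ(86) = 1, μ(87) = 1, μ(88) = 0, μ(89) = -1, μ(90) = 0, μ(91) = 1, μ(92) = 0, μ(93) = 1, μ(94) = 1, μ(95) = 1, μ(96) = 0, μ(97) = -1, μ(98) = 0, μ(99) = 0, μ(100) = 0, μ(101) = -1, μ(102) = -1, μ(103) = -1, μ(104) = 0, μ(105) = -1, μ(106) = 1, μ(107) = -1, μ(108) = 0, μ(109) = -1, μ(110) = -1, μ(111) = 1, μ(112) = 0, μ(113) = -1, μ(114) = -1, μ(115) = 1, μ(116) = 0, μ(117) = 0, μ(118) = 1, μ(119) = 1, μ(120) = 0, μ(121) = 0, μ(122) = 1, μ(123) = 1, μ(124) = 0, μ(125) = 0, μ(126) = 0, μ(127) = -1, μ(128) = 0, μ(129) = 1, μ(130) = -1, μ(131) = -1, μ(132) = 0, μ(133) = 1, μ(134) = 1, μ(135) = 0, μ(136) = 0, μ(137) = -1, μ(138) = -1, μ(139) = -1, μ(140) = 0, μ(141) = 1, μ(142) = 1, μ(143) = 1, μ(144) = 0, μ(145) = 1, μ(146) = 1, μ(147) = 0, μ(148) = 0, μ(149) = -1, μ(150) = 0, μ(151) = -1, μ(152) = 0, μ(153) = 0, μ(154) = -1, μ(155) = 1, μ(156) = 0, μ(157) = -1, μ(158) = 1, μ(159) = 1, μ(160) = 0, μ(161) = 1, μ(162) = 0, μ(163) = -1. Summing all 163 values: 0. (Mertens function M(x) = Σ_{n ≤ x} μ(n); on average M(x) should be small (PNT ⟺ M(x) = o(x)).)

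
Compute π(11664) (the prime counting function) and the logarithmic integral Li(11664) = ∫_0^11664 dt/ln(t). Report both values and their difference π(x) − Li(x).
π(11664) = 1400;  Li(11664) ≈ 1425.27;  π(x) − Li(x) ≈ -25.27.

Direct count of primes ≤ 11664 gives π(11664) = 1400. Numerical evaluation of the logarithmic integral gives Li(11664) ≈ 1425.27. The difference π(x) − Li(x) ≈ -25.27 is typically negative for small/moderate x (Li(x) overestimates), though Littlewood's theorem shows this sign changes infinitely often.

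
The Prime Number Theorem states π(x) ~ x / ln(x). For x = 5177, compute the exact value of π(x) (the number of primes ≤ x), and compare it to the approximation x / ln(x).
π(5177) = 689;  x/ln(x) ≈ 605.36;  relative error ≈ 12.14%.

Directly count primes up to 5177: π(5177) = 689. The PNT approximation gives 5177/ln(5177) ≈ 5177/8.55198 ≈ 605.36. Relative error (π(x) − x/ln(x)) / π(x) ≈ 12.14%; the approximation is known to undercount slightly (Li(x) is a better estimate).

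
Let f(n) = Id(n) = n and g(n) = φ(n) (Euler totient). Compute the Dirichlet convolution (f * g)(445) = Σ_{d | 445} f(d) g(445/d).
(Id * φ)(445) = 1593

Divisors of 445: [1, 5, 89, 445]. For each d | 445:
  d = 1: Id(1) · φ(445/1) = 1 · 352 = 352
  d = 5: Id(5) · φ(445/5) = 5 · 88 = 440
  d = 89: Id(89) · φ(445/89) = 89 · 4 = 356
  d = 445: Id(445) · φ(445/445) = 445 · 1 = 445
Summing: (Id * φ)(445) = 352 + 440 + 356 + 445 = 1593.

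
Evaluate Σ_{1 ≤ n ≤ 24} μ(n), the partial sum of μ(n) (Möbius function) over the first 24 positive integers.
Σ_{n ≤ 24} μ(n) = -2

Compute μ(n) for each 1 ≤ n ≤ 24: μ(1) = 1, μ(2) = -1, μ(3) = -1, μ(4) = 0, μ(5) = -1, μ(6) = 1, μ(7) = -1, μ(8) = 0, μ(9) = 0, μ(10) = 1, μ(11) = -1, μ(12) = 0, μ(13) = -1, μ(14) = 1, μ(15) = 1, μ(16) = 0, μ(17) = -1, μ(18) = 0, μ(19) = -1, μ(20) = 0, μ(21) = 1, μ(22) = 1, μ(23) = -1, μ(24) = 0. Summing all 24 values: -2. (Mertens function M(x) = Σ_{n ≤ x} μ(n); on average M(x) should be small (PNT ⟺ M(x) = o(x)).)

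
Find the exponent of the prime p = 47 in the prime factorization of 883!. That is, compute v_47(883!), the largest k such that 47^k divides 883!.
v_47(883!) = 18

Legendre's formula: v_p(n!) = Σ_{k ≥ 1} ⌊n / p^k⌋. For p = 47, n = 883, the terms are:
  ⌊883/47^1⌋ = ⌊883/47⌋ = 18
(the next term ⌊883/47^2⌋ = 0, terminating the sum). Summing: v_47(883!) = 18 = 18.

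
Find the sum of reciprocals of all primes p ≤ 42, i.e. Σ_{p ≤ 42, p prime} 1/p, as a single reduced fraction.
Σ 1/p = 492007393304957/304250263527210

π(42) = 13, so the primes ≤ 42 are [2, 3, 5, 7, 11, 13, 17, 19, 23, 29, 31, 37, 41]. Summing 1/p over these primes: 492007393304957/304250263527210 ≈ 1.6171. Mertens estimate ln ln(42) + 0.2615 ≈ 1.5800.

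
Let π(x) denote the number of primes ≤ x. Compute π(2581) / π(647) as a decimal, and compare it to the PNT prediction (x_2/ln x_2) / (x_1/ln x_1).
π(2581)/π(647) = 376/118 ≈ 3.1864;  PNT prediction ≈ 3.2866.

π(647) = 118 and π(2581) = 376, so π(2581)/π(647) ≈ 3.1864. The PNT-predicted ratio is (2581/ln(2581)) / (647/ln(647)) ≈ 3.2866. The two agree to within a few percent, as expected.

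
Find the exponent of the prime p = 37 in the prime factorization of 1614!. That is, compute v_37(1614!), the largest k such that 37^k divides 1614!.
v_37(1614!) = 44

Legendre's formula: v_p(n!) = Σ_{k ≥ 1} ⌊n / p^k⌋. For p = 37, n = 1614, the terms are:
  ⌊1614/37^1⌋ = ⌊1614/37⌋ = 43
  ⌊1614/37^2⌋ = ⌊1614/1369⌋ = 1
(the next term ⌊1614/37^3⌋ = 0, terminating the sum). Summing: v_37(1614!) = 43 + 1 = 44.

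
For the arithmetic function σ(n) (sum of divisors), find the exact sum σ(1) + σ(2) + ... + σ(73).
Σ_{n ≤ 73} σ(n) = 4406

Compute σ(n) for each 1 ≤ n ≤ 73: σ(1) = 1, σ(2) = 3, σ(3) = 4, σ(4) = 7, σ(5) = 6, σ(6) = 12, σ(7) = 8, σ(8) = 15, σ(9) = 13, σ(10) = 18, σ(11) = 12, σ(12) = 28, σ(13) = 14, σ(14) = 24, σ(15) = 24, σ(16) = 31, σ(17) = 18, σ(18) = 39, σ(19) = 20, σ(20) = 42, σ(21) = 32, σ(22) = 36, σ(23) = 24, σ(24) = 60, σ(25) = 31, σ(26) = 42, σ(27) = 40, σ(28) = 56, σ(29) = 30, σ(30) = 72, σ(31) = 32, σ(32) = 63, σ(33) = 48, σ(34) = 54, σ(35) = 48, σ(36) = 91, σ(37) = 38, σ(38) = 60, σ(39) = 56, σ(40) = 90, σ(41) = 42, σ(42) = 96, σ(43) = 44, σ(44) = 84, σ(45) = 78, σ(46) = 72, σ(47) = 48, σ(48) = 124, σ(49) = 57, σ(50) = 93, σ(51) = 72, σ(52) = 98, σ(53) = 54, σ(54) = 120, σ(55) = 72, σ(56) = 120, σ(57) = 80, σ(58) = 90, σ(59) = 60, σ(60) = 168, σ(61) = 62, σ(62) = 96, σ(63) = 104, σ(64) = 127, σ(65) = 84, σ(66) = 144, σ(67) = 68, σ(68) = 126, σ(69) = 96, σ(70) = 144, σ(71) = 72, σ(72) = 195, σ(73) = 74. Summing all 73 values: 4406. (Average order: Σ_{n ≤ x} σ(n) ~ (π²/12) x². For x = 73, (π²/12)·73² ≈ 4382.93.)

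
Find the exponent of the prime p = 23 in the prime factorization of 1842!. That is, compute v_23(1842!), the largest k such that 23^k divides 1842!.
v_23(1842!) = 83

Legendre's formula: v_p(n!) = Σ_{k ≥ 1} ⌊n / p^k⌋. For p = 23, n = 1842, the terms are:
  ⌊1842/23^1⌋ = ⌊1842/23⌋ = 80
  ⌊1842/23^2⌋ = ⌊1842/529⌋ = 3
(the next term ⌊1842/23^3⌋ = 0, terminating the sum). Summing: v_23(1842!) = 80 + 3 = 83.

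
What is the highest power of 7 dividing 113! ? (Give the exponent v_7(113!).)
v_7(113!) = 18

Legendre's formula: v_p(n!) = Σ_{k ≥ 1} ⌊n / p^k⌋. For p = 7, n = 113, the terms are:
  ⌊113/7^1⌋ = ⌊113/7⌋ = 16
  ⌊113/7^2⌋ = ⌊113/49⌋ = 2
(the next term ⌊113/7^3⌋ = 0, terminating the sum). Summing: v_7(113!) = 16 + 2 = 18.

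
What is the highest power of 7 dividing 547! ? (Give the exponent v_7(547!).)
v_7(547!) = 90

Legendre's formula: v_p(n!) = Σ_{k ≥ 1} ⌊n / p^k⌋. For p = 7, n = 547, the terms are:
  ⌊547/7^1⌋ = ⌊547/7⌋ = 78
  ⌊547/7^2⌋ = ⌊547/49⌋ = 11
  ⌊547/7^3⌋ = ⌊547/343⌋ = 1
(the next term ⌊547/7^4⌋ = 0, terminating the sum). Summing: v_7(547!) = 78 + 11 + 1 = 90.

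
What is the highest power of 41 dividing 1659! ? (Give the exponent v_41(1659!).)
v_41(1659!) = 40

Legendre's formula: v_p(n!) = Σ_{k ≥ 1} ⌊n / p^k⌋. For p = 41, n = 1659, the terms are:
  ⌊1659/41^1⌋ = ⌊1659/41⌋ = 40
(the next term ⌊1659/41^2⌋ = 0, terminating the sum). Summing: v_41(1659!) = 40 = 40.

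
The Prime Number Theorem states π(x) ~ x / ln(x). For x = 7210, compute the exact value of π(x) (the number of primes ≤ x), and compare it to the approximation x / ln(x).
π(7210) = 920;  x/ln(x) ≈ 811.64;  relative error ≈ 11.78%.

Directly count primes up to 7210: π(7210) = 920. The PNT approximation gives 7210/ln(7210) ≈ 7210/8.88322 ≈ 811.64. Relative error (π(x) − x/ln(x)) / π(x) ≈ 11.78%; the approximation is known to undercount slightly (Li(x) is a better estimate).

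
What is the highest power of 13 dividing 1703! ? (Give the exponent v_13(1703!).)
v_13(1703!) = 141

Legendre's formula: v_p(n!) = Σ_{k ≥ 1} ⌊n / p^k⌋. For p = 13, n = 1703, the terms are:
  ⌊1703/13^1⌋ = ⌊1703/13⌋ = 131
  ⌊1703/13^2⌋ = ⌊1703/169⌋ = 10
(the next term ⌊1703/13^3⌋ = 0, terminating the sum). Summing: v_13(1703!) = 131 + 10 = 141.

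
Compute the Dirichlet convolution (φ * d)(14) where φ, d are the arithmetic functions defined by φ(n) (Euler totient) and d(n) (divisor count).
(φ * d)(14) = 24

Divisors of 14: [1, 2, 7, 14]. For each d | 14:
  d = 1: φ(1) · d(14/1) = 1 · 4 = 4
  d = 2: φ(2) · d(14/2) = 1 · 2 = 2
  d = 7: φ(7) · d(14/7) = 6 · 2 = 12
  d = 14: φ(14) · d(14/14) = 6 · 1 = 6
Summing: (φ * d)(14) = 4 + 2 + 12 + 6 = 24.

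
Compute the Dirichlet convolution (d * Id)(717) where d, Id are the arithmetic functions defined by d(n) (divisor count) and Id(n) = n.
(d * Id)(717) = 1205

Divisors of 717: [1, 3, 239, 717]. For each d | 717:
  d = 1: d(1) · Id(717/1) = 1 · 717 = 717
  d = 3: d(3) · Id(717/3) = 2 · 239 = 478
  d = 239: d(239) · Id(717/239) = 2 · 3 = 6
  d = 717: d(717) · Id(717/717) = 4 · 1 = 4
Summing: (d * Id)(717) = 717 + 478 + 6 + 4 = 1205.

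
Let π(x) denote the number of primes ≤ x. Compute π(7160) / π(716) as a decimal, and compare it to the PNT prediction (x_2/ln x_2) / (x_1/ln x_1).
π(7160)/π(716) = 916/127 ≈ 7.2126;  PNT prediction ≈ 7.4059.

π(716) = 127 and π(7160) = 916, so π(7160)/π(716) ≈ 7.2126. The PNT-predicted ratio is (7160/ln(7160)) / (716/ln(716)) ≈ 7.4059. The two agree to within a few percent, as expected.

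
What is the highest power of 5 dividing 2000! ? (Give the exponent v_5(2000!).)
v_5(2000!) = 499

Legendre's formula: v_p(n!) = Σ_{k ≥ 1} ⌊n / p^k⌋. For p = 5, n = 2000, the terms are:
  ⌊2000/5^1⌋ = ⌊2000/5⌋ = 400
  ⌊2000/5^2⌋ = ⌊2000/25⌋ = 80
  ⌊2000/5^3⌋ = ⌊2000/125⌋ = 16
  ⌊2000/5^4⌋ = ⌊2000/625⌋ = 3
(the next term ⌊2000/5^5⌋ = 0, terminating the sum). Summing: v_5(2000!) = 400 + 80 + 16 + 3 = 499.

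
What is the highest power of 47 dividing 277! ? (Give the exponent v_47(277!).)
v_47(277!) = 5

Legendre's formula: v_p(n!) = Σ_{k ≥ 1} ⌊n / p^k⌋. For p = 47, n = 277, the terms are:
  ⌊277/47^1⌋ = ⌊277/47⌋ = 5
(the next term ⌊277/47^2⌋ = 0, terminating the sum). Summing: v_47(277!) = 5 = 5.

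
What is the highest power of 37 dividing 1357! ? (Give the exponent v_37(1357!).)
v_37(1357!) = 36

Legendre's formula: v_p(n!) = Σ_{k ≥ 1} ⌊n / p^k⌋. For p = 37, n = 1357, the terms are:
  ⌊1357/37^1⌋ = ⌊1357/37⌋ = 36
(the next term ⌊1357/37^2⌋ = 0, terminating the sum). Summing: v_37(1357!) = 36 = 36.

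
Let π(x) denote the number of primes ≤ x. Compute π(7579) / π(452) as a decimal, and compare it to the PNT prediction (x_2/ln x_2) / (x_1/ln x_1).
π(7579)/π(452) = 962/87 ≈ 11.0575;  PNT prediction ≈ 11.4755.

π(452) = 87 and π(7579) = 962, so π(7579)/π(452) ≈ 11.0575. The PNT-predicted ratio is (7579/ln(7579)) / (452/ln(452)) ≈ 11.4755. The two agree to within a few percent, as expected.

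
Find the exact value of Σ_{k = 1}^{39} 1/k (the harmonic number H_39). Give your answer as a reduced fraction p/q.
H_39 = 2066035355155033/485721041551200

Direct summation: H_39 = 1 + 1/2 + ... + 1/39. The least common denominator is lcm(1, ..., 39) = 5342931457063200; over this denominator the numerator is 5342931457063200 + 2671465728531600 + 1780977152354400 + 1335732864265800 + 1068586291412640 + 890488576177200 + 763275922437600 + 667866432132900 + 593659050784800 + 534293145706320 + 485721041551200 + 445244288088600 + 410994727466400 + 381637961218800 + 356195430470880 + 333933216066450 + 314290085709600 + 296829525392400 + 281206918792800 + 267146572853160 + 254425307479200 + 242860520775600 + 232301367698400 + 222622144044300 + 213717258282528 + 205497363733200 + 197886350261600 + 190818980609400 + 184239015760800 + 178097715235440 + 172352627647200 + 166966608033225 + 161907013850400 + 157145042854800 + 152655184487520 + 148414762696200 + 144403552893600 + 140603459396400 + 136998242488800 = 22726388906705363, so H_39 = 22726388906705363/5342931457063200; reducing by gcd(22726388906705363, 5342931457063200) = 11 gives 2066035355155033/485721041551200 ≈ 4.25354. (The PNT-adjacent estimate ln(39) + γ ≈ 4.24078 matches within O(1/n).)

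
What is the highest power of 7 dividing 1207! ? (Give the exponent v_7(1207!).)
v_7(1207!) = 199

Legendre's formula: v_p(n!) = Σ_{k ≥ 1} ⌊n / p^k⌋. For p = 7, n = 1207, the terms are:
  ⌊1207/7^1⌋ = ⌊1207/7⌋ = 172
  ⌊1207/7^2⌋ = ⌊1207/49⌋ = 24
  ⌊1207/7^3⌋ = ⌊1207/343⌋ = 3
(the next term ⌊1207/7^4⌋ = 0, terminating the sum). Summing: v_7(1207!) = 172 + 24 + 3 = 199.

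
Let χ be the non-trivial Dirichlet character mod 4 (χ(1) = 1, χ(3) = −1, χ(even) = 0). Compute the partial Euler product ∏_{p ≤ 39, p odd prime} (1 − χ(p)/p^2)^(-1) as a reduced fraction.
∏ = 136633422149134339/149104402366464000

The odd primes p ≤ 39 are [3, 5, 7, 11, 13, 17, 19, 23, 29, 31, 37]. For each, χ(p) = 1 if p ≡ 1 mod 4, χ(p) = −1 if p ≡ 3 mod 4. Taking (1 − χ(p)/p^2)^(-1) = p^2/(p^2 − χ(p)): (1 − (-1)/3^2)^(-1) · (1 − (1)/5^2)^(-1) · (1 − (-1)/7^2)^(-1) · (1 − (-1)/11^2)^(-1) · (1 − (1)/13^2)^(-1) · (1 − (1)/17^2)^(-1) · (1 − (-1)/19^2)^(-1) · (1 − (-1)/23^2)^(-1) · (1 − (1)/29^2)^(-1) · (1 − (-1)/31^2)^(-1) · (1 − (1)/37^2)^(-1) = 136633422149134339/149104402366464000.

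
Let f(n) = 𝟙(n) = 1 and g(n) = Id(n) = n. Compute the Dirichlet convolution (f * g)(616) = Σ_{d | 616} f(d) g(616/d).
(𝟙 * Id)(616) = 1440

Divisors of 616: [1, 2, 4, 7, 8, 11, 14, 22, 28, 44, 56, 77, 88, 154, 308, 616]. For each d | 616:
  d = 1: 𝟙(1) · Id(616/1) = 1 · 616 = 616
  d = 2: 𝟙(2) · Id(616/2) = 1 · 308 = 308
  d = 4: 𝟙(4) · Id(616/4) = 1 · 154 = 154
  d = 7: 𝟙(7) · Id(616/7) = 1 · 88 = 88
  d = 8: 𝟙(8) · Id(616/8) = 1 · 77 = 77
  d = 11: 𝟙(11) · Id(616/11) = 1 · 56 = 56
  d = 14: 𝟙(14) · Id(616/14) = 1 · 44 = 44
  d = 22: 𝟙(22) · Id(616/22) = 1 · 28 = 28
  d = 28: 𝟙(28) · Id(616/28) = 1 · 22 = 22
  d = 44: 𝟙(44) · Id(616/44) = 1 · 14 = 14
  d = 56: 𝟙(56) · Id(616/56) = 1 · 11 = 11
  d = 77: 𝟙(77) · Id(616/77) = 1 · 8 = 8
  d = 88: 𝟙(88) · Id(616/88) = 1 · 7 = 7
  d = 154: 𝟙(154) · Id(616/154) = 1 · 4 = 4
  d = 308: 𝟙(308) · Id(616/308) = 1 · 2 = 2
  d = 616: 𝟙(616) · Id(616/616) = 1 · 1 = 1
Summing: (𝟙 * Id)(616) = 616 + 308 + 154 + 88 + 77 + 56 + 44 + 28 + 22 + 14 + 11 + 8 + 7 + 4 + 2 + 1 = 1440.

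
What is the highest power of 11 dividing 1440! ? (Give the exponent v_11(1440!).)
v_11(1440!) = 142

Legendre's formula: v_p(n!) = Σ_{k ≥ 1} ⌊n / p^k⌋. For p = 11, n = 1440, the terms are:
  ⌊1440/11^1⌋ = ⌊1440/11⌋ = 130
  ⌊1440/11^2⌋ = ⌊1440/121⌋ = 11
  ⌊1440/11^3⌋ = ⌊1440/1331⌋ = 1
(the next term ⌊1440/11^4⌋ = 0, terminating the sum). Summing: v_11(1440!) = 130 + 11 + 1 = 142.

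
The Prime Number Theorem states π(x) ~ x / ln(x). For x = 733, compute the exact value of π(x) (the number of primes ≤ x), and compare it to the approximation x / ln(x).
π(733) = 130;  x/ln(x) ≈ 111.11;  relative error ≈ 14.53%.

Directly count primes up to 733: π(733) = 130. The PNT approximation gives 733/ln(733) ≈ 733/6.59715 ≈ 111.11. Relative error (π(x) − x/ln(x)) / π(x) ≈ 14.53%; the approximation is known to undercount slightly (Li(x) is a better estimate).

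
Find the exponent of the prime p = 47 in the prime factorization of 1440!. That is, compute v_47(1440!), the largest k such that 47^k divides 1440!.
v_47(1440!) = 30

Legendre's formula: v_p(n!) = Σ_{k ≥ 1} ⌊n / p^k⌋. For p = 47, n = 1440, the terms are:
  ⌊1440/47^1⌋ = ⌊1440/47⌋ = 30
(the next term ⌊1440/47^2⌋ = 0, terminating the sum). Summing: v_47(1440!) = 30 = 30.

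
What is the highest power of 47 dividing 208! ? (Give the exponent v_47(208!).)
v_47(208!) = 4

Legendre's formula: v_p(n!) = Σ_{k ≥ 1} ⌊n / p^k⌋. For p = 47, n = 208, the terms are:
  ⌊208/47^1⌋ = ⌊208/47⌋ = 4
(the next term ⌊208/47^2⌋ = 0, terminating the sum). Summing: v_47(208!) = 4 = 4.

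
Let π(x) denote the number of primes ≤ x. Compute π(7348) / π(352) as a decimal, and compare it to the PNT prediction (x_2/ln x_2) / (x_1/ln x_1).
π(7348)/π(352) = 935/70 ≈ 13.3571;  PNT prediction ≈ 13.7498.

π(352) = 70 and π(7348) = 935, so π(7348)/π(352) ≈ 13.3571. The PNT-predicted ratio is (7348/ln(7348)) / (352/ln(352)) ≈ 13.7498. The two agree to within a few percent, as expected.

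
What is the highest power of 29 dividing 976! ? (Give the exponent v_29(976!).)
v_29(976!) = 34

Legendre's formula: v_p(n!) = Σ_{k ≥ 1} ⌊n / p^k⌋. For p = 29, n = 976, the terms are:
  ⌊976/29^1⌋ = ⌊976/29⌋ = 33
  ⌊976/29^2⌋ = ⌊976/841⌋ = 1
(the next term ⌊976/29^3⌋ = 0, terminating the sum). Summing: v_29(976!) = 33 + 1 = 34.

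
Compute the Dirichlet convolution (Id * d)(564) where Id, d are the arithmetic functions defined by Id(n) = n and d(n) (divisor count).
(Id * d)(564) = 2695

Divisors of 564: [1, 2, 3, 4, 6, 12, 47, 94, 141, 188, 282, 564]. For each d | 564:
  d = 1: Id(1) · d(564/1) = 1 · 12 = 12
  d = 2: Id(2) · d(564/2) = 2 · 8 = 16
  d = 3: Id(3) · d(564/3) = 3 · 6 = 18
  d = 4: Id(4) · d(564/4) = 4 · 4 = 16
  d = 6: Id(6) · d(564/6) = 6 · 4 = 24
  d = 12: Id(12) · d(564/12) = 12 · 2 = 24
  d = 47: Id(47) · d(564/47) = 47 · 6 = 282
  d = 94: Id(94) · d(564/94) = 94 · 4 = 376
  d = 141: Id(141) · d(564/141) = 141 · 3 = 423
  d = 188: Id(188) · d(564/188) = 188 · 2 = 376
  d = 282: Id(282) · d(564/282) = 282 · 2 = 564
  d = 564: Id(564) · d(564/564) = 564 · 1 = 564
Summing: (Id * d)(564) = 12 + 16 + 18 + 16 + 24 + 24 + 282 + 376 + 423 + 376 + 564 + 564 = 2695.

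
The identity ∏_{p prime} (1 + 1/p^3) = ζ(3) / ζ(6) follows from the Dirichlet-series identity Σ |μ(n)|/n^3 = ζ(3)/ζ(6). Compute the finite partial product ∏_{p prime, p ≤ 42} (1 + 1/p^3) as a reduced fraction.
∏ = 19748514390846878817381777408/16714921165084221808965643495

The primes p ≤ 42 are [2, 3, 5, 7, 11, 13, 17, 19, 23, 29, 31, 37, 41]. For each, (1 + 1/p^3) = (p^3 + 1)/p^3. Multiplying these fractions over p ∈ [2, 3, 5, 7, 11, 13, 17, 19, 23, 29, 31, 37, 41] gives 19748514390846878817381777408/16714921165084221808965643495. (In the limit P → ∞ this tends to ζ(3)/ζ(6).)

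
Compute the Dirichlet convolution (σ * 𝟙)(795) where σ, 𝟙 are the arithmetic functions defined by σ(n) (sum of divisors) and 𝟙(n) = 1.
(σ * 𝟙)(795) = 1925

Divisors of 795: [1, 3, 5, 15, 53, 159, 265, 795]. For each d | 795:
  d = 1: σ(1) · 𝟙(795/1) = 1 · 1 = 1
  d = 3: σ(3) · 𝟙(795/3) = 4 · 1 = 4
  d = 5: σ(5) · 𝟙(795/5) = 6 · 1 = 6
  d = 15: σ(15) · 𝟙(795/15) = 24 · 1 = 24
  d = 53: σ(53) · 𝟙(795/53) = 54 · 1 = 54
  d = 159: σ(159) · 𝟙(795/159) = 216 · 1 = 216
  d = 265: σ(265) · 𝟙(795/265) = 324 · 1 = 324
  d = 795: σ(795) · 𝟙(795/795) = 1296 · 1 = 1296
Summing: (σ * 𝟙)(795) = 1 + 4 + 6 + 24 + 54 + 216 + 324 + 1296 = 1925.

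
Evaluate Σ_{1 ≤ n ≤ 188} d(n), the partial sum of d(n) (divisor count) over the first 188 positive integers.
Σ_{n ≤ 188} d(n) = 1015

Compute d(n) for each 1 ≤ n ≤ 188: d(1) = 1, d(2) = 2, d(3) = 2, d(4) = 3, d(5) = 2, d(6) = 4, d(7) = 2, d(8) = 4, d(9) = 3, d(10) = 4, d(11) = 2, d(12) = 6, d(13) = 2, d(14) = 4, d(15) = 4, d(16) = 5, d(17) = 2, d(18) = 6, d(19) = 2, d(20) = 6, d(21) = 4, d(22) = 4, d(23) = 2, d(24) = 8, d(25) = 3, d(26) = 4, d(27) = 4, d(28) = 6, d(29) = 2, d(30) = 8, d(31) = 2, d(32) = 6, d(33) = 4, d(34) = 4, d(35) = 4, d(36) = 9, d(37) = 2, d(38) = 4, d(39) = 4, d(40) = 8, d(41) = 2, d(42) = 8, d(43) = 2, d(44) = 6, d(45) = 6, d(46) = 4, d(47) = 2, d(48) = 10, d(49) = 3, d(50) = 6, d(51) = 4, d(52) = 6, d(53) = 2, d(54) = 8, d(55) = 4, d(56) = 8, d(57) = 4, d(58) = 4, d(59) = 2, d(60) = 12, d(61) = 2, d(62) = 4, d(63) = 6, d(64) = 7, d(65) = 4, d(66) = 8, d(67) = 2, d(68) = 6, d(69) = 4, d(70) = 8, d(71) = 2, d(72) = 12, d(73) = 2, d(74) = 4, d(75) = 6, d(76) = 6, d(77) = 4, d(78) = 8, d(79) = 2, d(80) = 10, d(81) = 5, d(82) = 4, d(83) = 2, d(84) = 12, d(85) = 4, d(86) = 4, d(87) = 4, d(88) = 8, d(89) = 2, d(90) = 12, d(91) = 4, d(92) = 6, d(93) = 4, d(94) = 4, d(95) = 4, d(96) = 12, d(97) = 2, d(98) = 6, d(99) = 6, d(100) = 9, d(101) = 2, d(102) = 8, d(103) = 2, d(104) = 8, d(105) = 8, d(106) = 4, d(107) = 2, d(108) = 12, d(109) = 2, d(110) = 8, d(111) = 4, d(112) = 10, d(113) = 2, d(114) = 8, d(115) = 4, d(116) = 6, d(117) = 6, d(118) = 4, d(119) = 4, d(120) = 16, d(121) = 3, d(122) = 4, d(123) = 4, d(124) = 6, d(125) = 4, d(126) = 12, d(127) = 2, d(128) = 8, d(129) = 4, d(130) = 8, d(131) = 2, d(132) = 12, d(133) = 4, d(134) = 4, d(135) = 8, d(136) = 8, d(137) = 2, d(138) = 8, d(139) = 2, d(140) = 12, d(141) = 4, d(142) = 4, d(143) = 4, d(144) = 15, d(145) = 4, d(146) = 4, d(147) = 6, d(148) = 6, d(149) = 2, d(150) = 12, d(151) = 2, d(152) = 8, d(153) = 6, d(154) = 8, d(155) = 4, d(156) = 12, d(157) = 2, d(158) = 4, d(159) = 4, d(160) = 12, d(161) = 4, d(162) = 10, d(163) = 2, d(164) = 6, d(165) = 8, d(166) = 4, d(167) = 2, d(168) = 16, d(169) = 3, d(170) = 8, d(171) = 6, d(172) = 6, d(173) = 2, d(174) = 8, d(175) = 6, d(176) = 10, d(177) = 4, d(178) = 4, d(179) = 2, d(180) = 18, d(181) = 2, d(182) = 8, d(183) = 4, d(184) = 8, d(185) = 4, d(186) = 8, d(187) = 4, d(188) = 6. Summing all 188 values: 1015. (Dirichlet's divisor formula: Σ_{n ≤ x} d(n) = x ln(x) + (2γ − 1) x + O(√x). For x = 188, the asymptotic estimate is ≈ 1013.48.)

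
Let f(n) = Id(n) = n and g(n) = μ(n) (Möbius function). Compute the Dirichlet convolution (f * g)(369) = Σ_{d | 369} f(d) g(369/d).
(Id * μ)(369) = 240

Divisors of 369: [1, 3, 9, 41, 123, 369]. For each d | 369:
  d = 1: Id(1) · μ(369/1) = 1 · 0 = 0
  d = 3: Id(3) · μ(369/3) = 3 · 1 = 3
  d = 9: Id(9) · μ(369/9) = 9 · -1 = -9
  d = 41: Id(41) · μ(369/41) = 41 · 0 = 0
  d = 123: Id(123) · μ(369/123) = 123 · -1 = -123
  d = 369: Id(369) · μ(369/369) = 369 · 1 = 369
Summing: (Id * μ)(369) = 0 + 3 + -9 + 0 + -123 + 369 = 240.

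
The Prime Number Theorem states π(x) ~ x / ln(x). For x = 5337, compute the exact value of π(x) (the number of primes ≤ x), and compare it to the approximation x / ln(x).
π(5337) = 706;  x/ln(x) ≈ 621.85;  relative error ≈ 11.92%.

Directly count primes up to 5337: π(5337) = 706. The PNT approximation gives 5337/ln(5337) ≈ 5337/8.58242 ≈ 621.85. Relative error (π(x) − x/ln(x)) / π(x) ≈ 11.92%; the approximation is known to undercount slightly (Li(x) is a better estimate).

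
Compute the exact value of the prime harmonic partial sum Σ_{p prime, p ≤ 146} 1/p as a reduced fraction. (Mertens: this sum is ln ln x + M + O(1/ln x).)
Σ 1/p = 18825509850919239131453102166593625244431364344421618363/10014646650599190067509233131649940057366334653200433090

π(146) = 34, so the primes ≤ 146 are [2, 3, 5, 7, 11, 13, 17, 19, 23, 29, 31, 37, 41, 43, 47, 53, 59, 61, 67, 71, 73, 79, 83, 89, 97, 101, 103, 107, 109, 113, 127, 131, 137, 139]. Summing 1/p over these primes: 18825509850919239131453102166593625244431364344421618363/10014646650599190067509233131649940057366334653200433090 ≈ 1.8798. Mertens estimate ln ln(146) + 0.2615 ≈ 1.8677.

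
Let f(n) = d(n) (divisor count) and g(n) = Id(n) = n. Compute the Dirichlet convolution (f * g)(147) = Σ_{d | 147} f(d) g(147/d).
(d * Id)(147) = 330

Divisors of 147: [1, 3, 7, 21, 49, 147]. For each d | 147:
  d = 1: d(1) · Id(147/1) = 1 · 147 = 147
  d = 3: d(3) · Id(147/3) = 2 · 49 = 98
  d = 7: d(7) · Id(147/7) = 2 · 21 = 42
  d = 21: d(21) · Id(147/21) = 4 · 7 = 28
  d = 49: d(49) · Id(147/49) = 3 · 3 = 9
  d = 147: d(147) · Id(147/147) = 6 · 1 = 6
Summing: (d * Id)(147) = 147 + 98 + 42 + 28 + 9 + 6 = 330.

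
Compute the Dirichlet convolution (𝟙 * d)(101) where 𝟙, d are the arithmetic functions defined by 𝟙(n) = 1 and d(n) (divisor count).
(𝟙 * d)(101) = 3

Divisors of 101: [1, 101]. For each d | 101:
  d = 1: 𝟙(1) · d(101/1) = 1 · 2 = 2
  d = 101: 𝟙(101) · d(101/101) = 1 · 1 = 1
Summing: (𝟙 * d)(101) = 2 + 1 = 3.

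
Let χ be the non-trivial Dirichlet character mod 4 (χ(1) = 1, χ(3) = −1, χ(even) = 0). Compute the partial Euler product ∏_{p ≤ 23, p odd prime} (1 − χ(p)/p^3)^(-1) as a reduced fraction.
∏ = 177358697820836675/183046656872153088

The odd primes p ≤ 23 are [3, 5, 7, 11, 13, 17, 19, 23]. For each, χ(p) = 1 if p ≡ 1 mod 4, χ(p) = −1 if p ≡ 3 mod 4. Taking (1 − χ(p)/p^3)^(-1) = p^3/(p^3 − χ(p)): (1 − (-1)/3^3)^(-1) · (1 − (1)/5^3)^(-1) · (1 − (-1)/7^3)^(-1) · (1 − (-1)/11^3)^(-1) · (1 − (1)/13^3)^(-1) · (1 − (1)/17^3)^(-1) · (1 − (-1)/19^3)^(-1) · (1 − (-1)/23^3)^(-1) = 177358697820836675/183046656872153088.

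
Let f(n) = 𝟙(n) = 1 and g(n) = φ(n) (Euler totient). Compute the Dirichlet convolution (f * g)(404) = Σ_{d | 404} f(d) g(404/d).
(𝟙 * φ)(404) = 404

Divisors of 404: [1, 2, 4, 101, 202, 404]. For each d | 404:
  d = 1: 𝟙(1) · φ(404/1) = 1 · 200 = 200
  d = 2: 𝟙(2) · φ(404/2) = 1 · 100 = 100
  d = 4: 𝟙(4) · φ(404/4) = 1 · 100 = 100
  d = 101: 𝟙(101) · φ(404/101) = 1 · 2 = 2
  d = 202: 𝟙(202) · φ(404/202) = 1 · 1 = 1
  d = 404: 𝟙(404) · φ(404/404) = 1 · 1 = 1
Summing: (𝟙 * φ)(404) = 200 + 100 + 100 + 2 + 1 + 1 = 404.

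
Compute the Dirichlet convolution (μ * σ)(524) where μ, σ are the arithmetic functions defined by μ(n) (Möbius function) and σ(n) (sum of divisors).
(μ * σ)(524) = 524

Divisors of 524: [1, 2, 4, 131, 262, 524]. For each d | 524:
  d = 1: μ(1) · σ(524/1) = 1 · 924 = 924
  d = 2: μ(2) · σ(524/2) = -1 · 396 = -396
  d = 4: μ(4) · σ(524/4) = 0 · 132 = 0
  d = 131: μ(131) · σ(524/131) = -1 · 7 = -7
  d = 262: μ(262) · σ(524/262) = 1 · 3 = 3
  d = 524: μ(524) · σ(524/524) = 0 · 1 = 0
Summing: (μ * σ)(524) = 924 + -396 + 0 + -7 + 3 + 0 = 524.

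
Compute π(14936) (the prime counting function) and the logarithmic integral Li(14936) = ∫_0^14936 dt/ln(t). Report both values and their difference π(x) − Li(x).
π(14936) = 1748;  Li(14936) ≈ 1769.97;  π(x) − Li(x) ≈ -21.97.

Direct count of primes ≤ 14936 gives π(14936) = 1748. Numerical evaluation of the logarithmic integral gives Li(14936) ≈ 1769.97. The difference π(x) − Li(x) ≈ -21.97 is typically negative for small/moderate x (Li(x) overestimates), though Littlewood's theorem shows this sign changes infinitely often.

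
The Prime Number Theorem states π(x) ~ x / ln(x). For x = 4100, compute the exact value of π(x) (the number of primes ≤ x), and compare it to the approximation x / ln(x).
π(4100) = 565;  x/ln(x) ≈ 492.86;  relative error ≈ 12.77%.

Directly count primes up to 4100: π(4100) = 565. The PNT approximation gives 4100/ln(4100) ≈ 4100/8.31874 ≈ 492.86. Relative error (π(x) − x/ln(x)) / π(x) ≈ 12.77%; the approximation is known to undercount slightly (Li(x) is a better estimate).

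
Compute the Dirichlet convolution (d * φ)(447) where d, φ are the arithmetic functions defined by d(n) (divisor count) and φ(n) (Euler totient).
(d * φ)(447) = 600

Divisors of 447: [1, 3, 149, 447]. For each d | 447:
  d = 1: d(1) · φ(447/1) = 1 · 296 = 296
  d = 3: d(3) · φ(447/3) = 2 · 148 = 296
  d = 149: d(149) · φ(447/149) = 2 · 2 = 4
  d = 447: d(447) · φ(447/447) = 4 · 1 = 4
Summing: (d * φ)(447) = 296 + 296 + 4 + 4 = 600.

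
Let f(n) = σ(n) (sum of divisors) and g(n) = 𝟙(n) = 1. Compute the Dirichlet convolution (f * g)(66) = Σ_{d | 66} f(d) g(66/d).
(σ * 𝟙)(66) = 260

Divisors of 66: [1, 2, 3, 6, 11, 22, 33, 66]. For each d | 66:
  d = 1: σ(1) · 𝟙(66/1) = 1 · 1 = 1
  d = 2: σ(2) · 𝟙(66/2) = 3 · 1 = 3
  d = 3: σ(3) · 𝟙(66/3) = 4 · 1 = 4
  d = 6: σ(6) · 𝟙(66/6) = 12 · 1 = 12
  d = 11: σ(11) · 𝟙(66/11) = 12 · 1 = 12
  d = 22: σ(22) · 𝟙(66/22) = 36 · 1 = 36
  d = 33: σ(33) · 𝟙(66/33) = 48 · 1 = 48
  d = 66: σ(66) · 𝟙(66/66) = 144 · 1 = 144
Summing: (σ * 𝟙)(66) = 1 + 3 + 4 + 12 + 12 + 36 + 48 + 144 = 260.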